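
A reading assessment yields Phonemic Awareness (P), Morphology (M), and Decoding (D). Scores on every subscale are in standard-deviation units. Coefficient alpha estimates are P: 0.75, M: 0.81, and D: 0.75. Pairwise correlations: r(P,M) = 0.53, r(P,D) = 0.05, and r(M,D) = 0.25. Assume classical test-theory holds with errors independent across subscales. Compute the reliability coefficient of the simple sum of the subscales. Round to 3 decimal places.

0.852

Var(P+M+D) = 3 + 2·[0.53 + 0.05 + 0.25] = 3 + 1.66 = 4.66.
Because errors are independent across components, Cov(Tᵢ,Tⱼ) = Cov(Xᵢ,Xⱼ); the off-diagonal part of the true-score variance is the same as above.
True-score variance = [0.75 + 0.81 + 0.75] + 1.66 = 2.31 + 1.66 = 3.97.
Reliability = 3.97 / 4.66 = 0.852.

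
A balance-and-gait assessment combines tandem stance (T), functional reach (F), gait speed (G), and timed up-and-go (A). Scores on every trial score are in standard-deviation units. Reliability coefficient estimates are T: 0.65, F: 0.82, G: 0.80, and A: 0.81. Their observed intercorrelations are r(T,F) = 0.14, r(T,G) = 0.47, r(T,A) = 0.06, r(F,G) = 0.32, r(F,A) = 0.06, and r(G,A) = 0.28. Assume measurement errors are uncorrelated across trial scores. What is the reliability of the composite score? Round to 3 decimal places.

Var(T+F+G+A) = 4 + 2·[0.14 + 0.47 + 0.06 + 0.32 + 0.06 + 0.28] = 4 + 2.66 = 6.66.
Under uncorrelated errors the observed covariances equal the true-score covariances, so only the own-variance terms attenuate.
True-score variance = [0.65 + 0.82 + 0.80 + 0.81] + 2.66 = 3.08 + 2.66 = 5.74.
Reliability = 5.74 / 6.66 = 0.862.

0.862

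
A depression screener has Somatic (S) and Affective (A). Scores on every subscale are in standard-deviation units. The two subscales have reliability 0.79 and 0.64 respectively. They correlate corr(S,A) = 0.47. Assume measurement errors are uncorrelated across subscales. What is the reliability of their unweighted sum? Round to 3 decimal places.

0.806

Var(S+A) = 2 + 2·[0.47] = 2 + 0.94 = 2.94.
With uncorrelated errors the cross-covariances are all true-score covariance, so they carry over unchanged; only the diagonal terms shrink to ρᵢσᵢ².
True-score variance = [0.79 + 0.64] + 0.94 = 1.43 + 0.94 = 2.37.
Reliability = 2.37 / 2.94 = 0.806.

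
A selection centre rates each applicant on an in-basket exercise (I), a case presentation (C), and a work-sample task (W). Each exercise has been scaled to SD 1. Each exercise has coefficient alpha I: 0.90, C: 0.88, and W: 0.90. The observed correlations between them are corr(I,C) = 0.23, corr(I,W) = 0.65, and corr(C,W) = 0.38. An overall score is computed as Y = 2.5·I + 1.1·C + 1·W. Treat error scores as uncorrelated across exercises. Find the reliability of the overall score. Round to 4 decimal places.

Var(Y) = 2.5² + 1.1² + 1 + 2·[2.75·0.23 + 2.5·0.65 + 1.1·0.38] = 8.46 + 5.351 = 13.811.
Under uncorrelated errors the observed covariances equal the true-score covariances, so only the own-variance terms attenuate.
True-score variance = [2.5²·0.90 + 1.1²·0.88 + 0.90] + 5.351 = 7.5898 + 5.351 = 12.9408.
Reliability = 12.9408 / 13.811 = 0.9370.

0.9370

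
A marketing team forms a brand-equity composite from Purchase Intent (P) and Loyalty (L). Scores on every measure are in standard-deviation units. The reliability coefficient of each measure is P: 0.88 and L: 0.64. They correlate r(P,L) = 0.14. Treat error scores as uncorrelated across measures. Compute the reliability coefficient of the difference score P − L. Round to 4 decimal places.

Var(P−L) = 1 + 1 − 2·0.14 = 2 − 0.28 = 1.72.
Because errors are independent across components, Cov(Tᵢ,Tⱼ) = Cov(Xᵢ,Xⱼ); the off-diagonal part of the true-score variance is the same as above.
True-score variance = [0.88 + 0.64] − 0.28 = 1.52 − 0.28 = 1.24.
Reliability = 1.24 / 1.72 = 0.7209.

0.7209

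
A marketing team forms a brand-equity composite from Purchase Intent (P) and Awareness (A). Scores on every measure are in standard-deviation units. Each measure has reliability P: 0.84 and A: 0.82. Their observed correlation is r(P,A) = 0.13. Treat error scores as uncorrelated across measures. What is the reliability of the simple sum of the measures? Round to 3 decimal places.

Var(P+A) = 2 + 2·[0.13] = 2 + 0.26 = 2.26.
Under uncorrelated errors the observed covariances equal the true-score covariances, so only the own-variance terms attenuate.
True-score variance = [0.84 + 0.82] + 0.26 = 1.66 + 0.26 = 1.92.
Reliability = 1.92 / 2.26 = 0.850.

0.850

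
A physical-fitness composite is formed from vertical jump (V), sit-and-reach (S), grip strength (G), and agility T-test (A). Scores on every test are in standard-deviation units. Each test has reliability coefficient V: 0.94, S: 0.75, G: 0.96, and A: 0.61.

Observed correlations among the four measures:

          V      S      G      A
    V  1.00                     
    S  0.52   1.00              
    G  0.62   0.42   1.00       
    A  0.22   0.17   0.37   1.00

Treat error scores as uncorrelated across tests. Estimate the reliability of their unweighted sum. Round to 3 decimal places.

Var(V+S+G+A) = 4 + 2·[0.52 + 0.62 + 0.22 + 0.42 + 0.17 + 0.37] = 4 + 4.64 = 8.64.
Because errors are independent across components, Cov(Tᵢ,Tⱼ) = Cov(Xᵢ,Xⱼ); the off-diagonal part of the true-score variance is the same as above.
True-score variance = [0.94 + 0.75 + 0.96 + 0.61] + 4.64 = 3.26 + 4.64 = 7.9.
Reliability = 7.9 / 8.64 = 0.914.

0.914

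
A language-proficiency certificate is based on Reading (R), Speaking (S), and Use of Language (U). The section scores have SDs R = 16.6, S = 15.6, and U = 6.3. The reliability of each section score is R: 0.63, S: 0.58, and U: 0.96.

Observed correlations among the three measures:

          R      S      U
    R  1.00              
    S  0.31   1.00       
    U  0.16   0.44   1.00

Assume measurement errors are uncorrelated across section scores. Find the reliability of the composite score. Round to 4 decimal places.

Var(R+S+U) = 16.6² + 15.6² + 6.3² + 2·[16.6·15.6·0.31 + 16.6·6.3·0.16 + 15.6·6.3·0.44] = 558.61 + 280.507 = 839.117.
With uncorrelated errors the cross-covariances are all true-score covariance, so they carry over unchanged; only the diagonal terms shrink to ρᵢσᵢ².
True-score variance = [16.6²·0.63 + 15.6²·0.58 + 6.3²·0.96] + 280.507 = 352.854 + 280.507 = 633.361.
Reliability = 633.361 / 839.117 = 0.7548.

0.7548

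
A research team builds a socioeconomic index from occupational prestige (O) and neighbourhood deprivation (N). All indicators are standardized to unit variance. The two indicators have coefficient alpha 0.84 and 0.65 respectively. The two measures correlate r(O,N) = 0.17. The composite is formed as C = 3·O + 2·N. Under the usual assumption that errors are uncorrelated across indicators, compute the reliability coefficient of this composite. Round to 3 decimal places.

Var(C) = 3² + 2² + 2·[6·0.17] = 13 + 2.04 = 15.04.
Because errors are independent across components, Cov(Tᵢ,Tⱼ) = Cov(Xᵢ,Xⱼ); the off-diagonal part of the true-score variance is the same as above.
True-score variance = [3²·0.84 + 2²·0.65] + 2.04 = 10.16 + 2.04 = 12.2.
Reliability = 12.2 / 15.04 = 0.811.

0.811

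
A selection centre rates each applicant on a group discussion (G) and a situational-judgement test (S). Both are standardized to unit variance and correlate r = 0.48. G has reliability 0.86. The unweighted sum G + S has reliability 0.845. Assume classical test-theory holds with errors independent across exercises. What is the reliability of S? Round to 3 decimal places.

Var(G+S) = 2 + 2·0.48 = 2.960.
True-score variance = ρ_G + ρ_S + 2·0.48, so 0.845 = (0.86 + ρ_S + 0.96) / 2.960.
ρ_S = 0.845·2.960 − 0.86 − 0.96 = 0.681.

0.681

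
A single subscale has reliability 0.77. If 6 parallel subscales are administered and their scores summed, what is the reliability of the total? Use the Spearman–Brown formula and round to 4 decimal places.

ρ_k = kρ / (1 + (k−1)ρ) = 6·0.77 / (1 + 5·0.77) = 4.620 / 4.850 = 0.9526.

0.9526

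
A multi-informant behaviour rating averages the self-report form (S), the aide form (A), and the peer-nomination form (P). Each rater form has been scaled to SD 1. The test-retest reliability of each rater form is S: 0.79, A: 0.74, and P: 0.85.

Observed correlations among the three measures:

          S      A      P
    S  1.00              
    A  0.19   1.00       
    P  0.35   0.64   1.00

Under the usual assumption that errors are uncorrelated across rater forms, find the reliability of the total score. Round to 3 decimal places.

0.884

Var(S+A+P) = 3 + 2·[0.19 + 0.35 + 0.64] = 3 + 2.36 = 5.36.
Because errors are independent across components, Cov(Tᵢ,Tⱼ) = Cov(Xᵢ,Xⱼ); the off-diagonal part of the true-score variance is the same as above.
True-score variance = [0.79 + 0.74 + 0.85] + 2.36 = 2.38 + 2.36 = 4.74.
Reliability = 4.74 / 5.36 = 0.884.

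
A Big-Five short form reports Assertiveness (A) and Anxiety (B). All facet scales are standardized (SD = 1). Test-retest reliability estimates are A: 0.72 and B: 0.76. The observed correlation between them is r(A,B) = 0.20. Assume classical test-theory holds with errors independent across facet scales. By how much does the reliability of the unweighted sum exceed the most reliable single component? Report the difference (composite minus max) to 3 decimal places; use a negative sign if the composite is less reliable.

Var(sum) = 2 + 0.4 = 2.4; true-score variance = 1.48 + 0.4 = 1.88; composite reliability = 0.7833.
Max component reliability = 0.7600.
Difference = 0.7833 − 0.7600 = 0.023.

0.023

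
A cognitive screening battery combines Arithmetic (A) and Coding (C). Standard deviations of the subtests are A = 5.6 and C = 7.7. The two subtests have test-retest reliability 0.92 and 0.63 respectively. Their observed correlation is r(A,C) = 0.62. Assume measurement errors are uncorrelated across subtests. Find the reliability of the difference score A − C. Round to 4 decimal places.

0.3425

Var(A−C) = 5.6² + 7.7² − 2·5.6·7.7·0.62 = 90.65 − 53.4688 = 37.1812.
Under uncorrelated errors the observed covariances equal the true-score covariances, so only the own-variance terms attenuate.
True-score variance = [5.6²·0.92 + 7.7²·0.63] − 53.4688 = 66.2039 − 53.4688 = 12.7351.
Reliability = 12.7351 / 37.1812 = 0.3425.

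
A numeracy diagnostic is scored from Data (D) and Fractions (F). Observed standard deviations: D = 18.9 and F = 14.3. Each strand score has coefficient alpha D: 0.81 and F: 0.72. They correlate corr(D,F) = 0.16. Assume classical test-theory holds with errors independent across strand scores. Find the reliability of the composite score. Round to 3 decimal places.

0.807

Var(D+F) = 18.9² + 14.3² + 2·[18.9·14.3·0.16] = 561.7 + 86.4864 = 648.186.
Under uncorrelated errors the observed covariances equal the true-score covariances, so only the own-variance terms attenuate.
True-score variance = [18.9²·0.81 + 14.3²·0.72] + 86.4864 = 436.573 + 86.4864 = 523.059.
Reliability = 523.059 / 648.186 = 0.807.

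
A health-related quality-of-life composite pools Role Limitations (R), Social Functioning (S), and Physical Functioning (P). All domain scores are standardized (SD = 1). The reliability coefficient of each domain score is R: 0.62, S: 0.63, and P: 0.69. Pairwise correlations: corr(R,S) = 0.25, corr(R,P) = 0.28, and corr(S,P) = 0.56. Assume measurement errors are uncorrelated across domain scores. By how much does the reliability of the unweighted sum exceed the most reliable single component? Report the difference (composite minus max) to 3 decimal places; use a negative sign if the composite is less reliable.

0.105

Var(sum) = 3 + 2.18 = 5.18; true-score variance = 1.94 + 2.18 = 4.12; composite reliability = 0.7954.
Max component reliability = 0.6900.
Difference = 0.7954 − 0.6900 = 0.105.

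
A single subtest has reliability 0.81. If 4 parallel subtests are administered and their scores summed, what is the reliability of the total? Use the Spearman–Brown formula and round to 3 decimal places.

0.945

ρ_k = kρ / (1 + (k−1)ρ) = 4·0.81 / (1 + 3·0.81) = 3.240 / 3.430 = 0.945.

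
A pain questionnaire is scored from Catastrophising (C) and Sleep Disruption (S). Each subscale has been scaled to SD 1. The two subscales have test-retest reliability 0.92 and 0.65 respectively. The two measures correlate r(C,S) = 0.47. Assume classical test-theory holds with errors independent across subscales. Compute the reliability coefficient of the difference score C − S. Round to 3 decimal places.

Var(C−S) = 1 + 1 − 2·0.47 = 2 − 0.94 = 1.06.
Because errors are independent across components, Cov(Tᵢ,Tⱼ) = Cov(Xᵢ,Xⱼ); the off-diagonal part of the true-score variance is the same as above.
True-score variance = [0.92 + 0.65] − 0.94 = 1.57 − 0.94 = 0.63.
Reliability = 0.63 / 1.06 = 0.594.

0.594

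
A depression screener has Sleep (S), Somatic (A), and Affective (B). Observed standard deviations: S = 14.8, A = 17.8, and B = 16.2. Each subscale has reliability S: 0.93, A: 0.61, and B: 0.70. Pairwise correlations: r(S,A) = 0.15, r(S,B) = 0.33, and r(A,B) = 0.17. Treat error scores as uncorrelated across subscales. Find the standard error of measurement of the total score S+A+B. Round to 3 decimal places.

14.752

Var(total) = 798.32 + 335.316 = 1133.64.
True-score variance = 580.688 + 335.316 = 916.004, so reliability = 0.8080.
Error variance = 1133.64 − 916.004 = 217.632; SEM = √217.632 = 14.752.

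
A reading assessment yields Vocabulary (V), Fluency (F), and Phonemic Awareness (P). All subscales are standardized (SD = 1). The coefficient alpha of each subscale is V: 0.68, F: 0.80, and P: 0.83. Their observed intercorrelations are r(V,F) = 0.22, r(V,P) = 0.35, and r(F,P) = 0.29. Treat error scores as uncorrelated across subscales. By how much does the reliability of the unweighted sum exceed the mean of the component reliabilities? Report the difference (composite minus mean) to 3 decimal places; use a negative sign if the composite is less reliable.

Var(sum) = 3 + 1.72 = 4.72; true-score variance = 2.31 + 1.72 = 4.03; composite reliability = 0.8538.
Mean component reliability = 0.7700.
Difference = 0.8538 − 0.7700 = 0.084.

0.084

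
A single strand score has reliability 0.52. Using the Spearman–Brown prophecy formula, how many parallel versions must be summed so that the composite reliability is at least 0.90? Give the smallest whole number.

k ≥ ρ*(1−ρ₁)/(ρ₁(1−ρ*)) = 0.90·0.48 / (0.52·0.10) = 8.308.
Smallest integer k = 9.

9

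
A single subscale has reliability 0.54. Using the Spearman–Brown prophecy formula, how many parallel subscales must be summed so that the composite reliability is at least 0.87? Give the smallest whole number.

6

k ≥ ρ*(1−ρ₁)/(ρ₁(1−ρ*)) = 0.87·0.46 / (0.54·0.13) = 5.701.
Smallest integer k = 6.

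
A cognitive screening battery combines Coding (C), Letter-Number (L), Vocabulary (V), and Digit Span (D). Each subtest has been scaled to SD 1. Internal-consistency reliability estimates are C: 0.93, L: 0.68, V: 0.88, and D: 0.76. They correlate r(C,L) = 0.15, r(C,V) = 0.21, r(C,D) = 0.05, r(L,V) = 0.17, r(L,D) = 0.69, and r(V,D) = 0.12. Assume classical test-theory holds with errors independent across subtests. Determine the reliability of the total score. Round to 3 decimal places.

0.889

Var(C+L+V+D) = 4 + 2·[0.15 + 0.21 + 0.05 + 0.17 + 0.69 + 0.12] = 4 + 2.78 = 6.78.
Because errors are independent across components, Cov(Tᵢ,Tⱼ) = Cov(Xᵢ,Xⱼ); the off-diagonal part of the true-score variance is the same as above.
True-score variance = [0.93 + 0.68 + 0.88 + 0.76] + 2.78 = 3.25 + 2.78 = 6.03.
Reliability = 6.03 / 6.78 = 0.889.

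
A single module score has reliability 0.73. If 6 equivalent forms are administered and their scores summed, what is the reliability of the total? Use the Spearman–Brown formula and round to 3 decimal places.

ρ_k = kρ / (1 + (k−1)ρ) = 6·0.73 / (1 + 5·0.73) = 4.380 / 4.650 = 0.942.

0.942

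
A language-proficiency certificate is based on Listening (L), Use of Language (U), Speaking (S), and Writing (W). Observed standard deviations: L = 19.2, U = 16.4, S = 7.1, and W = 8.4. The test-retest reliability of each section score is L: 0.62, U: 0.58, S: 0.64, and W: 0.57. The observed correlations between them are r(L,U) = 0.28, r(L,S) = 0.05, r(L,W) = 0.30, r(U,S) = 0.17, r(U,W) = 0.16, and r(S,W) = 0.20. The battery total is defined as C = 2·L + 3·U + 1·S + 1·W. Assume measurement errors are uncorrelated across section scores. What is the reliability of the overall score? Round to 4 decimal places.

0.7082

Var(C) = 2²·19.2² + 3²·16.4² + 7.1² + 8.4² + 2·[6·19.2·16.4·0.28 + 2·19.2·7.1·0.05 + 2·19.2·8.4·0.30 + 3·16.4·7.1·0.17 + 3·16.4·8.4·0.16 + 7.1·8.4·0.20] = 4016.17 + 1553.67 = 5569.84.
With uncorrelated errors the cross-covariances are all true-score covariance, so they carry over unchanged; only the diagonal terms shrink to ρᵢσᵢ².
True-score variance = [2²·19.2²·0.62 + 3²·16.4²·0.58 + 7.1²·0.64 + 8.4²·0.57] + 1553.67 = 2390.68 + 1553.67 = 3944.35.
Reliability = 3944.35 / 5569.84 = 0.7082.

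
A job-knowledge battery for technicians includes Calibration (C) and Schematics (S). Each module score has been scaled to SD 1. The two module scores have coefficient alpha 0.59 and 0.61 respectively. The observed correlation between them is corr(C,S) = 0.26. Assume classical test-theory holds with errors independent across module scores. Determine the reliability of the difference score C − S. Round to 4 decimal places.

Var(C−S) = 1 + 1 − 2·0.26 = 2 − 0.52 = 1.48.
With uncorrelated errors the cross-covariances are all true-score covariance, so they carry over unchanged; only the diagonal terms shrink to ρᵢσᵢ².
True-score variance = [0.59 + 0.61] − 0.52 = 1.2 − 0.52 = 0.68.
Reliability = 0.68 / 1.48 = 0.4595.

0.4595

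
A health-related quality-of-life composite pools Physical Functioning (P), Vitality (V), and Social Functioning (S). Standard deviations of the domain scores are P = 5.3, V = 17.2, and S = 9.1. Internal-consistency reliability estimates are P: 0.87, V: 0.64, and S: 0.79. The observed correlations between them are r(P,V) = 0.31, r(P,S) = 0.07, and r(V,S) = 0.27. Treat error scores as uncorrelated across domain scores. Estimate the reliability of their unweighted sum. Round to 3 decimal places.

0.770

Var(P+V+S) = 5.3² + 17.2² + 9.1² + 2·[5.3·17.2·0.31 + 5.3·9.1·0.07 + 17.2·9.1·0.27] = 406.74 + 147.792 = 554.532.
With uncorrelated errors the cross-covariances are all true-score covariance, so they carry over unchanged; only the diagonal terms shrink to ρᵢσᵢ².
True-score variance = [5.3²·0.87 + 17.2²·0.64 + 9.1²·0.79] + 147.792 = 279.196 + 147.792 = 426.988.
Reliability = 426.988 / 554.532 = 0.770.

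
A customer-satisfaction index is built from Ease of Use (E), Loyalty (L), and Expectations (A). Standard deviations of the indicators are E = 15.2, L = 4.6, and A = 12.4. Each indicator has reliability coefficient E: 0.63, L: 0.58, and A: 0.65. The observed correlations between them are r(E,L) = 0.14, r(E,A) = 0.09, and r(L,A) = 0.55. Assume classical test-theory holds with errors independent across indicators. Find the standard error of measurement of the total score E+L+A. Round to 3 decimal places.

12.173

Var(total) = 405.96 + 116.248 = 522.208.
True-score variance = 257.772 + 116.248 = 374.02, so reliability = 0.7162.
Error variance = 522.208 − 374.02 = 148.188; SEM = √148.188 = 12.173.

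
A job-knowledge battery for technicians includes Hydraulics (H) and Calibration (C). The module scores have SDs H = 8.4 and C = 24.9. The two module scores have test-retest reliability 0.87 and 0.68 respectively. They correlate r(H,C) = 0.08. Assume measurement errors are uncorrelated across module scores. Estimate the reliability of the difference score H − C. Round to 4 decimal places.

0.6841

Var(H−C) = 8.4² + 24.9² − 2·8.4·24.9·0.08 = 690.57 − 33.4656 = 657.104.
With uncorrelated errors the cross-covariances are all true-score covariance, so they carry over unchanged; only the diagonal terms shrink to ρᵢσᵢ².
True-score variance = [8.4²·0.87 + 24.9²·0.68] − 33.4656 = 482.994 − 33.4656 = 449.528.
Reliability = 449.528 / 657.104 = 0.6841.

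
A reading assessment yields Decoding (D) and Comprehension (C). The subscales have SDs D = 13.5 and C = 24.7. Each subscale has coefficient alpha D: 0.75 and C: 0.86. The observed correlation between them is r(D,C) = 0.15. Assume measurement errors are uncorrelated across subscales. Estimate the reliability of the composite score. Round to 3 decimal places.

0.853

Var(D+C) = 13.5² + 24.7² + 2·[13.5·24.7·0.15] = 792.34 + 100.035 = 892.375.
With uncorrelated errors the cross-covariances are all true-score covariance, so they carry over unchanged; only the diagonal terms shrink to ρᵢσᵢ².
True-score variance = [13.5²·0.75 + 24.7²·0.86] + 100.035 = 661.365 + 100.035 = 761.4.
Reliability = 761.4 / 892.375 = 0.853.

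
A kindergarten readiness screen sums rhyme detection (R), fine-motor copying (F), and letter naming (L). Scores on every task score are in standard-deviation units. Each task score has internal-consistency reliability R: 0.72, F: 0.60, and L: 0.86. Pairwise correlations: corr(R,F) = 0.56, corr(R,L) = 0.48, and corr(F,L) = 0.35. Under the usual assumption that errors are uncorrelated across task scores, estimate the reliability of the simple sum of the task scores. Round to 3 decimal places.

Var(R+F+L) = 3 + 2·[0.56 + 0.48 + 0.35] = 3 + 2.78 = 5.78.
Under uncorrelated errors the observed covariances equal the true-score covariances, so only the own-variance terms attenuate.
True-score variance = [0.72 + 0.60 + 0.86] + 2.78 = 2.18 + 2.78 = 4.96.
Reliability = 4.96 / 5.78 = 0.858.

0.858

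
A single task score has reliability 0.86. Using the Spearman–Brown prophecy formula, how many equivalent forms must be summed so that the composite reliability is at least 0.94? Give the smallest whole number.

3

k ≥ ρ*(1−ρ₁)/(ρ₁(1−ρ*)) = 0.94·0.14 / (0.86·0.06) = 2.550.
Smallest integer k = 3.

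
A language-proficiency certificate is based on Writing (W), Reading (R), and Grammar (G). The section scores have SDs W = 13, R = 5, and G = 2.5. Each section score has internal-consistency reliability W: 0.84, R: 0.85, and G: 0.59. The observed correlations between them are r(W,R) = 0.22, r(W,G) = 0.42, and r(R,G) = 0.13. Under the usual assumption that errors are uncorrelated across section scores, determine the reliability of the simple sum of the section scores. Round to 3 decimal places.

Var(W+R+G) = 13² + 5² + 2.5² + 2·[13·5·0.22 + 13·2.5·0.42 + 5·2.5·0.13] = 200.25 + 59.15 = 259.4.
With uncorrelated errors the cross-covariances are all true-score covariance, so they carry over unchanged; only the diagonal terms shrink to ρᵢσᵢ².
True-score variance = [13²·0.84 + 5²·0.85 + 2.5²·0.59] + 59.15 = 166.898 + 59.15 = 226.048.
Reliability = 226.048 / 259.4 = 0.871.

0.871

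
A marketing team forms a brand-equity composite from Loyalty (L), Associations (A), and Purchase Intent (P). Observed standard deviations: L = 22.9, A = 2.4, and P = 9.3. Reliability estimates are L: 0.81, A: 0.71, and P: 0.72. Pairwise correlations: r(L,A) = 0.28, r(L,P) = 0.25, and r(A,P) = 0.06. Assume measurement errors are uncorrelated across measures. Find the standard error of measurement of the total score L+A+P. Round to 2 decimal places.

Var(total) = 616.66 + 139.941 = 756.601.
True-score variance = 491.135 + 139.941 = 631.076, so reliability = 0.8341.
Error variance = 756.601 − 631.076 = 125.525; SEM = √125.525 = 11.20.

11.20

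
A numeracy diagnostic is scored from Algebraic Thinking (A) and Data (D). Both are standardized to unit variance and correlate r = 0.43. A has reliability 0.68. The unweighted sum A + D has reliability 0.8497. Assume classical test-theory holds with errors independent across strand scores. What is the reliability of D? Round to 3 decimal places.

Var(A+D) = 2 + 2·0.43 = 2.860.
True-score variance = ρ_A + ρ_D + 2·0.43, so 0.8497 = (0.68 + ρ_D + 0.86) / 2.860.
ρ_D = 0.8497·2.860 − 0.68 − 0.86 = 0.890.

0.890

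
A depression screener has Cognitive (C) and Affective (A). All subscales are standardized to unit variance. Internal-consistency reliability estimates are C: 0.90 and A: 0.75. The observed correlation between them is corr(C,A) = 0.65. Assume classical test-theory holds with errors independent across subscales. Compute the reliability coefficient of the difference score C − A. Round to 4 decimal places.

0.5000

Var(C−A) = 1 + 1 − 2·0.65 = 2 − 1.3 = 0.7.
With uncorrelated errors the cross-covariances are all true-score covariance, so they carry over unchanged; only the diagonal terms shrink to ρᵢσᵢ².
True-score variance = [0.90 + 0.75] − 1.3 = 1.65 − 1.3 = 0.35.
Reliability = 0.35 / 0.7 = 0.5000.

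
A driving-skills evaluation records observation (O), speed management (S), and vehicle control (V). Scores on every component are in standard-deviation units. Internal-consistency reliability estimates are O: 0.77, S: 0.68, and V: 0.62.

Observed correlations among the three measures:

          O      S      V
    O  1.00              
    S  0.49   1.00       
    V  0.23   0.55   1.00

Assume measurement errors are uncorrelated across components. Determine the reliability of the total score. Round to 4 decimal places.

0.8321

Var(O+S+V) = 3 + 2·[0.49 + 0.23 + 0.55] = 3 + 2.54 = 5.54.
Because errors are independent across components, Cov(Tᵢ,Tⱼ) = Cov(Xᵢ,Xⱼ); the off-diagonal part of the true-score variance is the same as above.
True-score variance = [0.77 + 0.68 + 0.62] + 2.54 = 2.07 + 2.54 = 4.61.
Reliability = 4.61 / 5.54 = 0.8321.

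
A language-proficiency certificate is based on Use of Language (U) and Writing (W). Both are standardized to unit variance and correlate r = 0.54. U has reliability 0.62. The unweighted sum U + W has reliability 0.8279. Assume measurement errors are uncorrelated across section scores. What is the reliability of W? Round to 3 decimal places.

0.850

Var(U+W) = 2 + 2·0.54 = 3.080.
True-score variance = ρ_U + ρ_W + 2·0.54, so 0.8279 = (0.62 + ρ_W + 1.08) / 3.080.
ρ_W = 0.8279·3.080 − 0.62 − 1.08 = 0.850.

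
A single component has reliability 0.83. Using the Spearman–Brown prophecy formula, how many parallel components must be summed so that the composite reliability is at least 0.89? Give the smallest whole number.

k ≥ ρ*(1−ρ₁)/(ρ₁(1−ρ*)) = 0.89·0.17 / (0.83·0.11) = 1.657.
Smallest integer k = 2.

2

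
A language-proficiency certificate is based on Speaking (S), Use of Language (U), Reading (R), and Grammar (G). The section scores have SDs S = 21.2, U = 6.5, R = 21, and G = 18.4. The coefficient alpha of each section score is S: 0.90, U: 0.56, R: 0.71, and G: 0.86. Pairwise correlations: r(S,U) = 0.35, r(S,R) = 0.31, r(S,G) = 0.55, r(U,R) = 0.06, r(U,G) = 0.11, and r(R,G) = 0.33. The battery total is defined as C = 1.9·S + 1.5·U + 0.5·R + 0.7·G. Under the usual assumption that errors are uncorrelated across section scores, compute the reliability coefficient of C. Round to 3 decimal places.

Var(C) = 1.9²·21.2² + 1.5²·6.5² + 0.5²·21² + 0.7²·18.4² + 2·[2.85·21.2·6.5·0.35 + 0.95·21.2·21·0.31 + 1.33·21.2·18.4·0.55 + 0.75·6.5·21·0.06 + 1.05·6.5·18.4·0.11 + 0.35·21·18.4·0.33] = 1993.69 + 1236.99 = 3230.68.
With uncorrelated errors the cross-covariances are all true-score covariance, so they carry over unchanged; only the diagonal terms shrink to ρᵢσᵢ².
True-score variance = [1.9²·21.2²·0.90 + 1.5²·6.5²·0.56 + 0.5²·21²·0.71 + 0.7²·18.4²·0.86] + 1236.99 = 1734.41 + 1236.99 = 2971.4.
Reliability = 2971.4 / 3230.68 = 0.920.

0.920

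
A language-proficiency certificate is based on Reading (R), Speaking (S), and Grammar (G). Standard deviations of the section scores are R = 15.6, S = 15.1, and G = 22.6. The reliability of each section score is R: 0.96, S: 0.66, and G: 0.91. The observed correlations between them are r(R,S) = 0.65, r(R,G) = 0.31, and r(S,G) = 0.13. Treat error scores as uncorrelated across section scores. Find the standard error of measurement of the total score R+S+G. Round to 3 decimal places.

11.542

Var(total) = 982.13 + 613.543 = 1595.67.
True-score variance = 848.904 + 613.543 = 1462.45, so reliability = 0.9165.
Error variance = 1595.67 − 1462.45 = 133.226; SEM = √133.226 = 11.542.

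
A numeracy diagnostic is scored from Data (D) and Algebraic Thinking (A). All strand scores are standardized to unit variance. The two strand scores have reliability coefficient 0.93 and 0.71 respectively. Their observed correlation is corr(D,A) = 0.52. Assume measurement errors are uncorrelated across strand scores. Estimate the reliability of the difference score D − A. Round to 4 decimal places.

Var(D−A) = 1 + 1 − 2·0.52 = 2 − 1.04 = 0.96.
Under uncorrelated errors the observed covariances equal the true-score covariances, so only the own-variance terms attenuate.
True-score variance = [0.93 + 0.71] − 1.04 = 1.64 − 1.04 = 0.6.
Reliability = 0.6 / 0.96 = 0.6250.

0.6250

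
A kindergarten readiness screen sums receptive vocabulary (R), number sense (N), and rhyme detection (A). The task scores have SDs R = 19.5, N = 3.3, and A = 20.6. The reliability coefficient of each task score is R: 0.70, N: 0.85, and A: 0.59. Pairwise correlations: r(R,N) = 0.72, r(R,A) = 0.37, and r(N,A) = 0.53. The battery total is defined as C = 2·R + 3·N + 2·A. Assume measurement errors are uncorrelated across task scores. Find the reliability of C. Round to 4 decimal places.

Var(C) = 2²·19.5² + 3²·3.3² + 2²·20.6² + 2·[6·19.5·3.3·0.72 + 4·19.5·20.6·0.37 + 6·3.3·20.6·0.53] = 3316.45 + 2177.37 = 5493.82.
Because errors are independent across components, Cov(Tᵢ,Tⱼ) = Cov(Xᵢ,Xⱼ); the off-diagonal part of the true-score variance is the same as above.
True-score variance = [2²·19.5²·0.70 + 3²·3.3²·0.85 + 2²·20.6²·0.59] + 2177.37 = 2149.5 + 2177.37 = 4326.87.
Reliability = 4326.87 / 5493.82 = 0.7876.

0.7876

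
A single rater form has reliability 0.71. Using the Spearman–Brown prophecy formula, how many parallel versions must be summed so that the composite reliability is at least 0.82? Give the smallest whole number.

2

k ≥ ρ*(1−ρ₁)/(ρ₁(1−ρ*)) = 0.82·0.29 / (0.71·0.18) = 1.861.
Smallest integer k = 2.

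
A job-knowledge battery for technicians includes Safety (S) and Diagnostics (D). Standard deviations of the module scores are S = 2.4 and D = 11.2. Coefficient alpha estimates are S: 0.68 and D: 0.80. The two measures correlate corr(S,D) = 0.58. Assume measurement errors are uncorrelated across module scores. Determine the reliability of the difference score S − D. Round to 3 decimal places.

Var(S−D) = 2.4² + 11.2² − 2·2.4·11.2·0.58 = 131.2 − 31.1808 = 100.019.
With uncorrelated errors the cross-covariances are all true-score covariance, so they carry over unchanged; only the diagonal terms shrink to ρᵢσᵢ².
True-score variance = [2.4²·0.68 + 11.2²·0.80] − 31.1808 = 104.269 − 31.1808 = 73.088.
Reliability = 73.088 / 100.019 = 0.731.

0.731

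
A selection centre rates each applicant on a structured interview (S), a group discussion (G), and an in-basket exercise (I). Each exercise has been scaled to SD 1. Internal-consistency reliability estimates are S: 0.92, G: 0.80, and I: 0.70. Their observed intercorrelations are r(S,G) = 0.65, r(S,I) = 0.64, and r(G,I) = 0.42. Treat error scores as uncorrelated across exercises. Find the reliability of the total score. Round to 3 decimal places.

0.910

Var(S+G+I) = 3 + 2·[0.65 + 0.64 + 0.42] = 3 + 3.42 = 6.42.
With uncorrelated errors the cross-covariances are all true-score covariance, so they carry over unchanged; only the diagonal terms shrink to ρᵢσᵢ².
True-score variance = [0.92 + 0.80 + 0.70] + 3.42 = 2.42 + 3.42 = 5.84.
Reliability = 5.84 / 6.42 = 0.910.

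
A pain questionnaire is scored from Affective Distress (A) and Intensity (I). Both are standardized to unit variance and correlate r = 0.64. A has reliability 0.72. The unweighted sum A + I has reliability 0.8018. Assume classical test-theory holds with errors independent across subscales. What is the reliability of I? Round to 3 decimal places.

Var(A+I) = 2 + 2·0.64 = 3.280.
True-score variance = ρ_A + ρ_I + 2·0.64, so 0.8018 = (0.72 + ρ_I + 1.28) / 3.280.
ρ_I = 0.8018·3.280 − 0.72 − 1.28 = 0.630.

0.630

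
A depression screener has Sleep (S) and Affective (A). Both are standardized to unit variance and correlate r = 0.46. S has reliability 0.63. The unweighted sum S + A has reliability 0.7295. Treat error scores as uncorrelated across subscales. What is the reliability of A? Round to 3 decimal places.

0.580

Var(S+A) = 2 + 2·0.46 = 2.920.
True-score variance = ρ_S + ρ_A + 2·0.46, so 0.7295 = (0.63 + ρ_A + 0.92) / 2.920.
ρ_A = 0.7295·2.920 − 0.63 − 0.92 = 0.580.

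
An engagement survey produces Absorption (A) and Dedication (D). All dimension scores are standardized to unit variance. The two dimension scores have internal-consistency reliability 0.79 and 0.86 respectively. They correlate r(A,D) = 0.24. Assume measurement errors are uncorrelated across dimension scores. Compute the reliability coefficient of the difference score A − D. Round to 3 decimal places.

Var(A−D) = 1 + 1 − 2·0.24 = 2 − 0.48 = 1.52.
Under uncorrelated errors the observed covariances equal the true-score covariances, so only the own-variance terms attenuate.
True-score variance = [0.79 + 0.86] − 0.48 = 1.65 − 0.48 = 1.17.
Reliability = 1.17 / 1.52 = 0.770.

0.770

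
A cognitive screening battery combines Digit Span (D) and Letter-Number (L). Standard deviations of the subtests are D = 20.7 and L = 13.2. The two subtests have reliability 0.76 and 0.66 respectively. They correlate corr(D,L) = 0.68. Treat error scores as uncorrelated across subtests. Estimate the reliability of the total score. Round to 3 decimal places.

0.834

Var(D+L) = 20.7² + 13.2² + 2·[20.7·13.2·0.68] = 602.73 + 371.606 = 974.336.
Under uncorrelated errors the observed covariances equal the true-score covariances, so only the own-variance terms attenuate.
True-score variance = [20.7²·0.76 + 13.2²·0.66] + 371.606 = 440.651 + 371.606 = 812.257.
Reliability = 812.257 / 974.336 = 0.834.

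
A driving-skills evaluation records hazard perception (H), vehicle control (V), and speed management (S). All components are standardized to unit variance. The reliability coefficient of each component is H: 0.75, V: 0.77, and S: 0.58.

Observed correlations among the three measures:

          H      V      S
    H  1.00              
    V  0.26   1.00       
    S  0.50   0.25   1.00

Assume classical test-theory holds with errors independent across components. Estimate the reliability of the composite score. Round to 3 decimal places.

Var(H+V+S) = 3 + 2·[0.26 + 0.50 + 0.25] = 3 + 2.02 = 5.02.
Because errors are independent across components, Cov(Tᵢ,Tⱼ) = Cov(Xᵢ,Xⱼ); the off-diagonal part of the true-score variance is the same as above.
True-score variance = [0.75 + 0.77 + 0.58] + 2.02 = 2.1 + 2.02 = 4.12.
Reliability = 4.12 / 5.02 = 0.821.

0.821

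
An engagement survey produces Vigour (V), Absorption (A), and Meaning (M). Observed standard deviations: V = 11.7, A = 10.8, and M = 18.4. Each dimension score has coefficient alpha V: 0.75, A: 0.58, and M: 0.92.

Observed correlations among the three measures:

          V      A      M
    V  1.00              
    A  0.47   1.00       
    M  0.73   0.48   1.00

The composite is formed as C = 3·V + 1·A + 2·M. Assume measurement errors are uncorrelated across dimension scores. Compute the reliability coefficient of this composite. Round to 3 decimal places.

Var(C) = 3²·11.7² + 10.8² + 2²·18.4² + 2·[3·11.7·10.8·0.47 + 6·11.7·18.4·0.73 + 2·10.8·18.4·0.48] = 2702.89 + 2623.73 = 5326.62.
Because errors are independent across components, Cov(Tᵢ,Tⱼ) = Cov(Xᵢ,Xⱼ); the off-diagonal part of the true-score variance is the same as above.
True-score variance = [3²·11.7²·0.75 + 10.8²·0.58 + 2²·18.4²·0.92] + 2623.73 = 2237.56 + 2623.73 = 4861.29.
Reliability = 4861.29 / 5326.62 = 0.913.

0.913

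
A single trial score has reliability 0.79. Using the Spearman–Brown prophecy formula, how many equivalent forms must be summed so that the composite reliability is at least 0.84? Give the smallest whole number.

2

k ≥ ρ*(1−ρ₁)/(ρ₁(1−ρ*)) = 0.84·0.21 / (0.79·0.16) = 1.396.
Smallest integer k = 2.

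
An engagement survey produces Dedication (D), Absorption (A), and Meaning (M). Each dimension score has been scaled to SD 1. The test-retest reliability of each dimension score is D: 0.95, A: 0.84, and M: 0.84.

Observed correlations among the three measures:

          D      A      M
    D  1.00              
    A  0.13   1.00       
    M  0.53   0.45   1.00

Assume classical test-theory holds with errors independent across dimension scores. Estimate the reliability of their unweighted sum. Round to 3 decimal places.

Var(D+A+M) = 3 + 2·[0.13 + 0.53 + 0.45] = 3 + 2.22 = 5.22.
Because errors are independent across components, Cov(Tᵢ,Tⱼ) = Cov(Xᵢ,Xⱼ); the off-diagonal part of the true-score variance is the same as above.
True-score variance = [0.95 + 0.84 + 0.84] + 2.22 = 2.63 + 2.22 = 4.85.
Reliability = 4.85 / 5.22 = 0.929.

0.929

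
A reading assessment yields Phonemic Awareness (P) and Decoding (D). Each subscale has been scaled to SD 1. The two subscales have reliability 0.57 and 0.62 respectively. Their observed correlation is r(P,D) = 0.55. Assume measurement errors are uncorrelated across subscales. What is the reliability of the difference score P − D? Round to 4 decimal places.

0.1000

Var(P−D) = 1 + 1 − 2·0.55 = 2 − 1.1 = 0.9.
Under uncorrelated errors the observed covariances equal the true-score covariances, so only the own-variance terms attenuate.
True-score variance = [0.57 + 0.62] − 1.1 = 1.19 − 1.1 = 0.09.
Reliability = 0.09 / 0.9 = 0.1000.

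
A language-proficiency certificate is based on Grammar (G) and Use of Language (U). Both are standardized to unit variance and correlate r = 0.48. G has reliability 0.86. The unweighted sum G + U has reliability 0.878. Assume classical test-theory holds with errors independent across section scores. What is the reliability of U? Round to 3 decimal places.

Var(G+U) = 2 + 2·0.48 = 2.960.
True-score variance = ρ_G + ρ_U + 2·0.48, so 0.878 = (0.86 + ρ_U + 0.96) / 2.960.
ρ_U = 0.878·2.960 − 0.86 − 0.96 = 0.779.

0.779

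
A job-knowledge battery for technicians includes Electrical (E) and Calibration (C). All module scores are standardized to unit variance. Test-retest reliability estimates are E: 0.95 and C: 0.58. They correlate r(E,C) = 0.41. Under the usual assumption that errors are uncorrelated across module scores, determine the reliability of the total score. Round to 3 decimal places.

Var(E+C) = 2 + 2·[0.41] = 2 + 0.82 = 2.82.
With uncorrelated errors the cross-covariances are all true-score covariance, so they carry over unchanged; only the diagonal terms shrink to ρᵢσᵢ².
True-score variance = [0.95 + 0.58] + 0.82 = 1.53 + 0.82 = 2.35.
Reliability = 2.35 / 2.82 = 0.833.

0.833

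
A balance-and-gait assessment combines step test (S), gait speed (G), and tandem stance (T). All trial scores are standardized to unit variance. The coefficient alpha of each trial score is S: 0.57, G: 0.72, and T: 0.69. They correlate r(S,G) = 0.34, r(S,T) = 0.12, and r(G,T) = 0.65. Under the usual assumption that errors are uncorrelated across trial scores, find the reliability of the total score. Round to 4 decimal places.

Var(S+G+T) = 3 + 2·[0.34 + 0.12 + 0.65] = 3 + 2.22 = 5.22.
Because errors are independent across components, Cov(Tᵢ,Tⱼ) = Cov(Xᵢ,Xⱼ); the off-diagonal part of the true-score variance is the same as above.
True-score variance = [0.57 + 0.72 + 0.69] + 2.22 = 1.98 + 2.22 = 4.2.
Reliability = 4.2 / 5.22 = 0.8046.

0.8046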